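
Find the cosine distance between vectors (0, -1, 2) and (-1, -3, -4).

With u = (0, -1, 2), v = (-1, -3, -4):
u·v = 0·(-1) + (-1)·(-3) + 2·(-4) = 0 + 3 + (-8) = -5.
|u| = √(0² + (-1)² + 2²) = √5, |v| = √((-1)² + (-3)² + (-4)²) = √26, so |u||v| = √(5·26) = √130.
cos θ = (u·v)/(|u||v|) = -5/√130 ≈ -0.4385
Cosine distance = 1 - cos θ ≈ 1 - (-0.4385) = 1.4385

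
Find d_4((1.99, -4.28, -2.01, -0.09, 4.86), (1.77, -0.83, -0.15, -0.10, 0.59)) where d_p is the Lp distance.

(Σ|x_i - y_i|^4)^(1/4) = (|1.99 - 1.77|^4 + |-4.28 - (-0.83)|^4 + |-2.01 - (-0.15)|^4 + |-0.09 - (-0.1)|^4 + |4.86 - 0.59|^4)^(1/4)
= (0.22^4 + 3.45^4 + 1.86^4 + 0.01^4 + 4.27^4)^(1/4) ≈ (0.0023 + 141.6695 + 11.9688 + 0 + 332.4386)^(1/4) = (486.0792)^(1/4) ≈ 4.6954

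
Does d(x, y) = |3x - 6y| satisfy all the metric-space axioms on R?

No. d fails symmetry: d(3, 5) = |3·3 - 6·5| = |-21| = 21, but d(5, 3) = |3·5 - 6·3| = |-3| = 3. Since 21 ≠ 3, d(x,y) ≠ d(y,x) in general.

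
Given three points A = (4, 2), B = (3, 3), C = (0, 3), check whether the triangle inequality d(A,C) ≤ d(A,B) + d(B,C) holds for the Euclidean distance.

d(A,B) = √(1² + 1²) = √2 ≈ 1.4142, d(B,C) = √(3² + 0²) = √9 = 3, d(A,C) = √(4² + 1²) = √17 ≈ 4.1231.
d(A,C) ≈ 4.1231 ≤ 1.4142 + 3 = 4.4142. Triangle inequality is satisfied.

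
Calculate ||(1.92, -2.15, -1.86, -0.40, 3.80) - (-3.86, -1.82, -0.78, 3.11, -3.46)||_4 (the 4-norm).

(Σ|x_i - y_i|^4)^(1/4) = (|1.92 - (-3.86)|^4 + |-2.15 - (-1.82)|^4 + |-1.86 - (-0.78)|^4 + |-0.4 - 3.11|^4 + |3.8 - (-3.46)|^4)^(1/4)
= (5.78^4 + 0.33^4 + 1.08^4 + 3.51^4 + 7.26^4)^(1/4) ≈ (1116.1212 + 0.0119 + 1.3605 + 151.7849 + 2778.0911)^(1/4) = (4047.3696)^(1/4) ≈ 7.9761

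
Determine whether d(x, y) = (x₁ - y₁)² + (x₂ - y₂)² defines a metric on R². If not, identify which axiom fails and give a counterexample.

No. The squared Euclidean distance fails the triangle inequality. Counterexample: x = (0, 0), y = (4, 5), z = (8, 10). d(x,z) = 8² + 10² = 164, but d(x,y) + d(y,z) = (4² + 5²) + (4² + 5²) = 41 + 41 = 82. Since 164 > 82, the triangle inequality is violated. (Note: √d, the ordinary Euclidean distance, IS a metric.)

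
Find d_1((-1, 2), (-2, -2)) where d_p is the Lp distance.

Σ|x_i - y_i| = |-1 - (-2)| + |2 - (-2)| = 1 + 4 = 5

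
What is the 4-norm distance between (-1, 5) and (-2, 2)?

(Σ|x_i - y_i|^4)^(1/4) = (|-1 - (-2)|^4 + |5 - 2|^4)^(1/4)
= (1^4 + 3^4)^(1/4) = (1 + 81)^(1/4) = (82)^(1/4) ≈ 3.0092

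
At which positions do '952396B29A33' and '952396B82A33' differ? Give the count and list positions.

Differing positions: 8, 9. Hamming distance = 2.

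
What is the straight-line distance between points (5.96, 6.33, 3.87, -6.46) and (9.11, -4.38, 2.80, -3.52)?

√(Σ(x_i - y_i)²) = √((5.96 - 9.11)² + (6.33 - (-4.38))² + (3.87 - 2.8)² + (-6.46 - (-3.52))²)
= √((-3.15)² + 10.71² + 1.07² + (-2.94)²) = √(9.9225 + 114.7041 + 1.1449 + 8.6436) = √134.4151 ≈ 11.5938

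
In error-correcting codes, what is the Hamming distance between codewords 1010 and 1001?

Differing positions: 3, 4. Hamming distance = 2.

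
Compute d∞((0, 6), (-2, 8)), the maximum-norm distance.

max(|x_i - y_i|) = max(|0 - (-2)|, |6 - 8|) = max(2, 2) = 2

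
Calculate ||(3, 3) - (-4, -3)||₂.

√(Σ(x_i - y_i)²) = √((3 - (-4))² + (3 - (-3))²)
= √(7² + 6²) = √(49 + 36) = √85 ≈ 9.2195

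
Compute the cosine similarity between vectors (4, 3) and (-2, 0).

With u = (4, 3), v = (-2, 0):
u·v = 4·(-2) + 3·0 = (-8) + 0 = -8.
|u| = √(4² + 3²) = √25, |v| = √((-2)² + 0²) = √4, so |u||v| = √(25·4) = √100 = 10.
cos θ = (u·v)/(|u||v|) = -8/10 = -0.8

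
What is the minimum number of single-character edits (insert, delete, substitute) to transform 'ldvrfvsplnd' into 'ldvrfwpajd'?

Let D[i][j] be the edit distance between the first i characters of 'ldvrfvsplnd' and the first j characters of 'ldvrfwpajd', with D[i][0] = i, D[0][j] = j, and D[i][j] = D[i-1][j-1] if the characters match, else 1 + min(D[i-1][j], D[i][j-1], D[i-1][j-1]). Filling the table (rows: prefixes of 'ldvrfvsplnd', columns: prefixes of 'ldvrfwpajd'):
     ε  l  d  v  r  f  w  p  a  j  d
  ε  0  1  2  3  4  5  6  7  8  9 10
  l  1  0  1  2  3  4  5  6  7  8  9
  d  2  1  0  1  2  3  4  5  6  7  8
  v  3  2  1  0  1  2  3  4  5  6  7
  r  4  3  2  1  0  1  2  3  4  5  6
  f  5  4  3  2  1  0  1  2  3  4  5
  v  6  5  4  3  2  1  1  2  3  4  5
  s  7  6  5  4  3  2  2  2  3  4  5
  p  8  7  6  5  4  3  3  2  3  4  5
  l  9  8  7  6  5  4  4  3  3  4  5
  n 10  9  8  7  6  5  5  4  4  4  5
  d 11 10  9  8  7  6  6  5  5  5  4
The bottom-right entry gives D[11][10] = 4, so no sequence of fewer than 4 edits works. Backtracking through the table gives one optimal edit sequence (4 edits):
  ldvrfvsplnd → ldvrfsplnd (del v @6)
  ldvrfsplnd → ldvrfwplnd (sub s→w @6)
  ldvrfwplnd → ldvrfwpand (sub l→a @8)
  ldvrfwpand → ldvrfwpajd (sub n→j @9)
Edit distance = 4.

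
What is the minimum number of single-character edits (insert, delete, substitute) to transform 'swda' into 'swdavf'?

Let D[i][j] be the edit distance between the first i characters of 'swda' and the first j characters of 'swdavf', with D[i][0] = i, D[0][j] = j, and D[i][j] = D[i-1][j-1] if the characters match, else 1 + min(D[i-1][j], D[i][j-1], D[i-1][j-1]). Filling the table (rows: prefixes of 'swda', columns: prefixes of 'swdavf'):
     ε  s  w  d  a  v  f
  ε  0  1  2  3  4  5  6
  s  1  0  1  2  3  4  5
  w  2  1  0  1  2  3  4
  d  3  2  1  0  1  2  3
  a  4  3  2  1  0  1  2
The bottom-right entry gives D[4][6] = 2, so no sequence of fewer than 2 edits works. Backtracking through the table gives one optimal edit sequence (2 edits):
  swda → swdav (ins v @5)
  swdav → swdavf (ins f @6)
Edit distance = 2.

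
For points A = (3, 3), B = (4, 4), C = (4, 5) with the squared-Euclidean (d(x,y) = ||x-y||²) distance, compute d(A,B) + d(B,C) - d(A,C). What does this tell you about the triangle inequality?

d(A,B) = 1² + 1² = 2, d(B,C) = 0² + 1² = 1, d(A,C) = 1² + 2² = 5.
d(A,B) + d(B,C) - d(A,C) = 2 + 1 - 5 = 3 - 5 = -2. This is < 0, so the triangle inequality FAILS for these points (squared-Euclidean is not a metric).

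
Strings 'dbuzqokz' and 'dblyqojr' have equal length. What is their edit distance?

Let D[i][j] be the edit distance between the first i characters of 'dbuzqokz' and the first j characters of 'dblyqojr', with D[i][0] = i, D[0][j] = j, and D[i][j] = D[i-1][j-1] if the characters match, else 1 + min(D[i-1][j], D[i][j-1], D[i-1][j-1]). Filling the table (rows: prefixes of 'dbuzqokz', columns: prefixes of 'dblyqojr'):
     ε  d  b  l  y  q  o  j  r
  ε  0  1  2  3  4  5  6  7  8
  d  1  0  1  2  3  4  5  6  7
  b  2  1  0  1  2  3  4  5  6
  u  3  2  1  1  2  3  4  5  6
  z  4  3  2  2  2  3  4  5  6
  q  5  4  3  3  3  2  3  4  5
  o  6  5  4  4  4  3  2  3  4
  k  7  6  5  5  5  4  3  3  4
  z  8  7  6  6  6  5  4  4  4
The bottom-right entry gives D[8][8] = 4, so no sequence of fewer than 4 edits works. Backtracking through the table gives one optimal edit sequence (4 edits):
  dbuzqokz → dblzqokz (sub u→l @3)
  dblzqokz → dblyqokz (sub z→y @4)
  dblyqokz → dblyqojz (sub k→j @7)
  dblyqojz → dblyqojr (sub z→r @8)
Edit distance = 4.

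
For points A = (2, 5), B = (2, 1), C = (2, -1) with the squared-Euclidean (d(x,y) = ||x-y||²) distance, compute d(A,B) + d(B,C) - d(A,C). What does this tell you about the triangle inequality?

d(A,B) = 0² + 4² = 16, d(B,C) = 0² + 2² = 4, d(A,C) = 0² + 6² = 36.
d(A,B) + d(B,C) - d(A,C) = 16 + 4 - 36 = 20 - 36 = -16. This is < 0, so the triangle inequality FAILS for these points (squared-Euclidean is not a metric).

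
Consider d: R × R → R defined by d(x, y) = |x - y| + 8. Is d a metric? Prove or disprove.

No. d fails identity of indiscernibles (specifically d(x,x) = 0): d(8, 8) = |8 - 8| + 8 = 0 + 8 = 8 ≠ 0.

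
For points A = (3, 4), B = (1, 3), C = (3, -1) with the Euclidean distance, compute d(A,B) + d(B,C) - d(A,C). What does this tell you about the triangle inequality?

d(A,B) = √(2² + 1²) = √5 ≈ 2.2361, d(B,C) = √(2² + 4²) = √20 ≈ 4.4721, d(A,C) = √(0² + 5²) = √25 = 5.
d(A,B) + d(B,C) - d(A,C) = 2.2361 + 4.4721 - 5 = 6.7082 - 5 = 1.7082 (to 4 decimal places). This is ≥ 0, so the triangle inequality holds for these points.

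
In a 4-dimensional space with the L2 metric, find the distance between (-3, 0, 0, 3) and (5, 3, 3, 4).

(Σ|x_i - y_i|^2)^(1/2) = (|-3 - 5|^2 + |0 - 3|^2 + |0 - 3|^2 + |3 - 4|^2)^(1/2)
= (8^2 + 3^2 + 3^2 + 1^2)^(1/2) = (64 + 9 + 9 + 1)^(1/2) = (83)^(1/2) ≈ 9.1104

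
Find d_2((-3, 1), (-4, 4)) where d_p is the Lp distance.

(Σ|x_i - y_i|^2)^(1/2) = (|-3 - (-4)|^2 + |1 - 4|^2)^(1/2)
= (1^2 + 3^2)^(1/2) = (1 + 9)^(1/2) = (10)^(1/2) ≈ 3.1623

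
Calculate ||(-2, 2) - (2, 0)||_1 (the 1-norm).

Σ|x_i - y_i| = |-2 - 2| + |2 - 0| = 4 + 2 = 6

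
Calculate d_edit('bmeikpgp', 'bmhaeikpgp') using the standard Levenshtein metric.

Let D[i][j] be the edit distance between the first i characters of 'bmeikpgp' and the first j characters of 'bmhaeikpgp', with D[i][0] = i, D[0][j] = j, and D[i][j] = D[i-1][j-1] if the characters match, else 1 + min(D[i-1][j], D[i][j-1], D[i-1][j-1]). Filling the table (rows: prefixes of 'bmeikpgp', columns: prefixes of 'bmhaeikpgp'):
     ε  b  m  h  a  e  i  k  p  g  p
  ε  0  1  2  3  4  5  6  7  8  9 10
  b  1  0  1  2  3  4  5  6  7  8  9
  m  2  1  0  1  2  3  4  5  6  7  8
  e  3  2  1  1  2  2  3  4  5  6  7
  i  4  3  2  2  2  3  2  3  4  5  6
  k  5  4  3  3  3  3  3  2  3  4  5
  p  6  5  4  4  4  4  4  3  2  3  4
  g  7  6  5  5  5  5  5  4  3  2  3
  p  8  7  6  6  6  6  6  5  4  3  2
The bottom-right entry gives D[8][10] = 2, so no sequence of fewer than 2 edits works. Backtracking through the table gives one optimal edit sequence (2 edits):
  bmeikpgp → bmheikpgp (ins h @3)
  bmheikpgp → bmhaeikpgp (ins a @4)
Edit distance = 2.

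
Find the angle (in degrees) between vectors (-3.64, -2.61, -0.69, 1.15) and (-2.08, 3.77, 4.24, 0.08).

With u = (-3.64, -2.61, -0.69, 1.15), v = (-2.08, 3.77, 4.24, 0.08):
u·v = (-3.64)·(-2.08) + (-2.61)·3.77 + (-0.69)·4.24 + 1.15·0.08 = 7.5712 + (-9.8397) + (-2.9256) + 0.092 = -5.1021.
|u| = √((-3.64)² + (-2.61)² + (-0.69)² + 1.15²) = √(13.2496 + 6.8121 + 0.4761 + 1.3225) = √21.8603, |v| = √((-2.08)² + 3.77² + 4.24² + 0.08²) = √(4.3264 + 14.2129 + 17.9776 + 0.0064) = √36.5233.
cos θ = (u·v)/(|u||v|) = -5.1021/(√21.8603·√36.5233) ≈ -0.180566
θ = arccos(-0.180566) ≈ 100.4°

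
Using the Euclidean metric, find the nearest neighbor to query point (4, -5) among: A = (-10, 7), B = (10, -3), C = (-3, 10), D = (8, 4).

Distances: d(A) ≈ 18.4391, d(B) ≈ 6.3246, d(C) ≈ 16.5529, d(D) ≈ 9.8489. Nearest: B = (10, -3) with distance 6.3246.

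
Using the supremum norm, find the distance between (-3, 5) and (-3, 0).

max(|x_i - y_i|) = max(|-3 - (-3)|, |5 - 0|) = max(0, 5) = 5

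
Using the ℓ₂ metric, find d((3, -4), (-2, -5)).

√(Σ(x_i - y_i)²) = √((3 - (-2))² + (-4 - (-5))²)
= √(5² + 1²) = √(25 + 1) = √26 ≈ 5.099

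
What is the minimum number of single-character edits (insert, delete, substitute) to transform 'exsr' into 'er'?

Let D[i][j] be the edit distance between the first i characters of 'exsr' and the first j characters of 'er', with D[i][0] = i, D[0][j] = j, and D[i][j] = D[i-1][j-1] if the characters match, else 1 + min(D[i-1][j], D[i][j-1], D[i-1][j-1]). Filling the table (rows: prefixes of 'exsr', columns: prefixes of 'er'):
     ε  e  r
  ε  0  1  2
  e  1  0  1
  x  2  1  1
  s  3  2  2
  r  4  3  2
The bottom-right entry gives D[4][2] = 2, so no sequence of fewer than 2 edits works. Backtracking through the table gives one optimal edit sequence (2 edits):
  exsr → esr (del x @2)
  esr → er (del s @2)
Edit distance = 2.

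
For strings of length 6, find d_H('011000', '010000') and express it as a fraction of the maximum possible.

Differing positions: 3. Hamming distance = 1. The maximum possible Hamming distance for length-6 strings is 6, so d_H/6 = 1/6 ≈ 0.1667.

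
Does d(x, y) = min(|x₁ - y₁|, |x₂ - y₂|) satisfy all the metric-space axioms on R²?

No. d fails identity of indiscernibles: take x = (2, 0) and y = (2, 3). Then d(x,y) = min(|2 - 2|, |0 - 3|) = min(0, 3) = 0, yet x ≠ y.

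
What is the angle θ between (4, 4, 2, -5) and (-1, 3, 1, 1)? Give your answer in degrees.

With u = (4, 4, 2, -5), v = (-1, 3, 1, 1):
u·v = 4·(-1) + 4·3 + 2·1 + (-5)·1 = (-4) + 12 + 2 + (-5) = 5.
|u| = √(4² + 4² + 2² + (-5)²) = √61, |v| = √((-1)² + 3² + 1² + 1²) = √12, so |u||v| = √(61·12) = √732.
cos θ = (u·v)/(|u||v|) = 5/√732 ≈ 0.184805
θ = arccos(0.184805) ≈ 79.35°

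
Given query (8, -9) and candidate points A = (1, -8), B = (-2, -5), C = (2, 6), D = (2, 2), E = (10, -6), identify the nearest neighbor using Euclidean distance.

Distances: d(A) ≈ 7.0711, d(B) ≈ 10.7703, d(C) ≈ 16.1555, d(D) ≈ 12.53, d(E) ≈ 3.6056. Nearest: E = (10, -6) with distance 3.6056.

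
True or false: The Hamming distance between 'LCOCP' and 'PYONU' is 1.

Differing positions: 1, 2, 4, 5. Hamming distance = 4, so the claim that d_H = 1 is false.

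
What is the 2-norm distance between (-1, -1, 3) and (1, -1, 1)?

(Σ|x_i - y_i|^2)^(1/2) = (|-1 - 1|^2 + |-1 - (-1)|^2 + |3 - 1|^2)^(1/2)
= (2^2 + 0^2 + 2^2)^(1/2) = (4 + 0 + 4)^(1/2) = (8)^(1/2) ≈ 2.8284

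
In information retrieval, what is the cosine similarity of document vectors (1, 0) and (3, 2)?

With u = (1, 0), v = (3, 2):
u·v = 1·3 + 0·2 = 3 + 0 = 3.
|u| = √(1² + 0²) = √1, |v| = √(3² + 2²) = √13, so |u||v| = √(1·13) = √13.
cos θ = (u·v)/(|u||v|) = 3/√13 ≈ 0.8321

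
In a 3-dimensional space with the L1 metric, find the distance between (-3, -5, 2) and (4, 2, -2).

Σ|x_i - y_i| = |-3 - 4| + |-5 - 2| + |2 - (-2)| = 7 + 7 + 4 = 18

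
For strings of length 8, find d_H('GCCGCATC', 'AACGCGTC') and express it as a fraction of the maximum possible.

Differing positions: 1, 2, 6. Hamming distance = 3. The maximum possible Hamming distance for length-8 strings is 8, so d_H/8 = 3/8 = 0.375.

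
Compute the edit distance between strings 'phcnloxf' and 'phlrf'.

Let D[i][j] be the edit distance between the first i characters of 'phcnloxf' and the first j characters of 'phlrf', with D[i][0] = i, D[0][j] = j, and D[i][j] = D[i-1][j-1] if the characters match, else 1 + min(D[i-1][j], D[i][j-1], D[i-1][j-1]). Filling the table (rows: prefixes of 'phcnloxf', columns: prefixes of 'phlrf'):
     ε  p  h  l  r  f
  ε  0  1  2  3  4  5
  p  1  0  1  2  3  4
  h  2  1  0  1  2  3
  c  3  2  1  1  2  3
  n  4  3  2  2  2  3
  l  5  4  3  2  3  3
  o  6  5  4  3  3  4
  x  7  6  5  4  4  4
  f  8  7  6  5  5  4
The bottom-right entry gives D[8][5] = 4, so no sequence of fewer than 4 edits works. Backtracking through the table gives one optimal edit sequence (4 edits):
  phcnloxf → phnloxf (del c @3)
  phnloxf → phloxf (del n @3)
  phloxf → phlxf (del o @4)
  phlxf → phlrf (sub x→r @4)
Edit distance = 4.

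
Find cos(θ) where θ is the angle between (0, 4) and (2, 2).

With u = (0, 4), v = (2, 2):
u·v = 0·2 + 4·2 = 0 + 8 = 8.
|u| = √(0² + 4²) = √16, |v| = √(2² + 2²) = √8, so |u||v| = √(16·8) = √128.
cos θ = (u·v)/(|u||v|) = 8/√128 ≈ 0.7071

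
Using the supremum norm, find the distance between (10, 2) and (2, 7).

max(|x_i - y_i|) = max(|10 - 2|, |2 - 7|) = max(8, 5) = 8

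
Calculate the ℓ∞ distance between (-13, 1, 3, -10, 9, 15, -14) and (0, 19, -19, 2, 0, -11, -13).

max(|x_i - y_i|) = max(|-13 - 0|, |1 - 19|, |3 - (-19)|, |-10 - 2|, |9 - 0|, |15 - (-11)|, |-14 - (-13)|) = max(13, 18, 22, 12, 9, 26, 1) = 26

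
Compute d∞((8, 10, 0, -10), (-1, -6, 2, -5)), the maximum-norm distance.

max(|x_i - y_i|) = max(|8 - (-1)|, |10 - (-6)|, |0 - 2|, |-10 - (-5)|) = max(9, 16, 2, 5) = 16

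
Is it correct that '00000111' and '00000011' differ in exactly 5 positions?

Differing positions: 6. Hamming distance = 1, so the claim that d_H = 5 is false.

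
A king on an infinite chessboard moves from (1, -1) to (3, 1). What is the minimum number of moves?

max(|x_i - y_i|) = max(|1 - 3|, |-1 - 1|) = max(2, 2) = 2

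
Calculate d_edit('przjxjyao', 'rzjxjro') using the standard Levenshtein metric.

Let D[i][j] be the edit distance between the first i characters of 'przjxjyao' and the first j characters of 'rzjxjro', with D[i][0] = i, D[0][j] = j, and D[i][j] = D[i-1][j-1] if the characters match, else 1 + min(D[i-1][j], D[i][j-1], D[i-1][j-1]). Filling the table (rows: prefixes of 'przjxjyao', columns: prefixes of 'rzjxjro'):
     ε  r  z  j  x  j  r  o
  ε  0  1  2  3  4  5  6  7
  p  1  1  2  3  4  5  6  7
  r  2  1  2  3  4  5  5  6
  z  3  2  1  2  3  4  5  6
  j  4  3  2  1  2  3  4  5
  x  5  4  3  2  1  2  3  4
  j  6  5  4  3  2  1  2  3
  y  7  6  5  4  3  2  2  3
  a  8  7  6  5  4  3  3  3
  o  9  8  7  6  5  4  4  3
The bottom-right entry gives D[9][7] = 3, so no sequence of fewer than 3 edits works. Backtracking through the table gives one optimal edit sequence (3 edits):
  przjxjyao → rzjxjyao (del p @1)
  rzjxjyao → rzjxjao (del y @6)
  rzjxjao → rzjxjro (sub a→r @6)
Edit distance = 3.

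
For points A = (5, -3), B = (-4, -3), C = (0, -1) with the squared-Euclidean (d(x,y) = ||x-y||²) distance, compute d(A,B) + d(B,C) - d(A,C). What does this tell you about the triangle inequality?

d(A,B) = 9² + 0² = 81, d(B,C) = 4² + 2² = 20, d(A,C) = 5² + 2² = 29.
d(A,B) + d(B,C) - d(A,C) = 81 + 20 - 29 = 101 - 29 = 72. This is ≥ 0, so the triangle inequality holds for these points.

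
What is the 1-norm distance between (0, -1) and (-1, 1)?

Σ|x_i - y_i| = |0 - (-1)| + |-1 - 1| = 1 + 2 = 3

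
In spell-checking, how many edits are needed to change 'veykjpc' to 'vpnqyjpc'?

Let D[i][j] be the edit distance between the first i characters of 'veykjpc' and the first j characters of 'vpnqyjpc', with D[i][0] = i, D[0][j] = j, and D[i][j] = D[i-1][j-1] if the characters match, else 1 + min(D[i-1][j], D[i][j-1], D[i-1][j-1]). Filling the table (rows: prefixes of 'veykjpc', columns: prefixes of 'vpnqyjpc'):
     ε  v  p  n  q  y  j  p  c
  ε  0  1  2  3  4  5  6  7  8
  v  1  0  1  2  3  4  5  6  7
  e  2  1  1  2  3  4  5  6  7
  y  3  2  2  2  3  3  4  5  6
  k  4  3  3  3  3  4  4  5  6
  j  5  4  4  4  4  4  4  5  6
  p  6  5  4  5  5  5  5  4  5
  c  7  6  5  5  6  6  6  5  4
The bottom-right entry gives D[7][8] = 4, so no sequence of fewer than 4 edits works. Backtracking through the table gives one optimal edit sequence (4 edits):
  veykjpc → vpeykjpc (ins p @2)
  vpeykjpc → vpnykjpc (sub e→n @3)
  vpnykjpc → vpnqkjpc (sub y→q @4)
  vpnqkjpc → vpnqyjpc (sub k→y @5)
Edit distance = 4.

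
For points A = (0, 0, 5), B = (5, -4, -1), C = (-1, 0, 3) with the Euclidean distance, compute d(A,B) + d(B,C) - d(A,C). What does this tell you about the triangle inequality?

d(A,B) = √(5² + 4² + 6²) = √77 ≈ 8.775, d(B,C) = √(6² + 4² + 4²) = √68 ≈ 8.2462, d(A,C) = √(1² + 0² + 2²) = √5 ≈ 2.2361.
d(A,B) + d(B,C) - d(A,C) = 8.775 + 8.2462 - 2.2361 = 17.0212 - 2.2361 = 14.7851 (to 4 decimal places). This is ≥ 0, so the triangle inequality holds for these points.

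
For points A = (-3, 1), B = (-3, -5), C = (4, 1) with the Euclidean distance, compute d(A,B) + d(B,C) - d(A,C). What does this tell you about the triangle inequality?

d(A,B) = √(0² + 6²) = √36 = 6, d(B,C) = √(7² + 6²) = √85 ≈ 9.2195, d(A,C) = √(7² + 0²) = √49 = 7.
d(A,B) + d(B,C) - d(A,C) = 6 + 9.2195 - 7 = 15.2195 - 7 = 8.2195 (to 4 decimal places). This is ≥ 0, so the triangle inequality holds for these points.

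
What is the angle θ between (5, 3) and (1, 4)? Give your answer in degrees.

With u = (5, 3), v = (1, 4):
u·v = 5·1 + 3·4 = 5 + 12 = 17.
|u| = √(5² + 3²) = √34, |v| = √(1² + 4²) = √17, so |u||v| = √(34·17) = √578.
cos θ = (u·v)/(|u||v|) = 17/√578 ≈ 0.707107
θ = arccos(0.707107) ≈ 45°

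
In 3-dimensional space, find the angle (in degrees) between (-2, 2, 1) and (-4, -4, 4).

With u = (-2, 2, 1), v = (-4, -4, 4):
u·v = (-2)·(-4) + 2·(-4) + 1·4 = 8 + (-8) + 4 = 4.
|u| = √((-2)² + 2² + 1²) = √9, |v| = √((-4)² + (-4)² + 4²) = √48, so |u||v| = √(9·48) = √432.
cos θ = (u·v)/(|u||v|) = 4/√432 ≈ 0.19245
θ = arccos(0.19245) ≈ 78.9°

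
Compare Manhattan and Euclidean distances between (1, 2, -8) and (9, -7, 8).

L1 = |1 - 9| + |2 - (-7)| + |-8 - 8| = 8 + 9 + 16 = 33
L2 = √(8² + 9² + 16²) = √401 ≈ 20.025
L1 ≥ L2 always (equality iff movement is along one axis); L1 > L2 here.
Ratio L1/L2 = 33/√401 ≈ 1.6479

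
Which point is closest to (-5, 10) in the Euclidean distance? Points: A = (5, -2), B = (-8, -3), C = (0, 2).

Distances: d(A) ≈ 15.6205, d(B) ≈ 13.3417, d(C) ≈ 9.434. Nearest: C = (0, 2) with distance 9.434.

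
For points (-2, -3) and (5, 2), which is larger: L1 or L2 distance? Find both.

L1 = |-2 - 5| + |-3 - 2| = 7 + 5 = 12
L2 = √(7² + 5²) = √74 ≈ 8.6023
L1 ≥ L2 always (equality iff movement is along one axis); L1 > L2 here.
Ratio L1/L2 = 12/√74 ≈ 1.395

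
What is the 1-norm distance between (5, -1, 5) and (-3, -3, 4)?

Σ|x_i - y_i| = |5 - (-3)| + |-1 - (-3)| + |5 - 4| = 8 + 2 + 1 = 11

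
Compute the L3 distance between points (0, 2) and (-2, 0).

(Σ|x_i - y_i|^3)^(1/3) = (|0 - (-2)|^3 + |2 - 0|^3)^(1/3)
= (2^3 + 2^3)^(1/3) = (8 + 8)^(1/3) = (16)^(1/3) ≈ 2.5198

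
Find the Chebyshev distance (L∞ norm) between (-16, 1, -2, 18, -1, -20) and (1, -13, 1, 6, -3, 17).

max(|x_i - y_i|) = max(|-16 - 1|, |1 - (-13)|, |-2 - 1|, |18 - 6|, |-1 - (-3)|, |-20 - 17|) = max(17, 14, 3, 12, 2, 37) = 37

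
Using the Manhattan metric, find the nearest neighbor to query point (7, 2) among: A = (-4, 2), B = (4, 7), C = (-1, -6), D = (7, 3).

Distances: d(A) = 11, d(B) = 8, d(C) = 16, d(D) = 1. Nearest: D = (7, 3) with distance 1.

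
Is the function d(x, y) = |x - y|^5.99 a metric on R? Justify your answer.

No. d(x,y) = |x-y|^5.99 fails the triangle inequality since p = 5.99 > 1. Counterexample: x = -5, y = -3, z = 4. d(x,z) = |-5 - 4|^5.99 = 9^5.99 ≈ 519891.3977, but d(x,y) + d(y,z) = 2^5.99 + 7^5.99 ≈ 63.5579 + 115381.7867 = 115445.3446. Since 519891.3977 > 115445.3446, the triangle inequality is violated.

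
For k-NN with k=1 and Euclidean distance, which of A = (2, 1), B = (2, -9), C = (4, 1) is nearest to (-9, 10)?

Distances: d(A) ≈ 14.2127, d(B) ≈ 21.9545, d(C) ≈ 15.8114. Nearest: A = (2, 1) with distance 14.2127.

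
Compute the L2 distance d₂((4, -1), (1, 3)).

√(Σ(x_i - y_i)²) = √((4 - 1)² + (-1 - 3)²)
= √(3² + (-4)²) = √(9 + 16) = √25 = 5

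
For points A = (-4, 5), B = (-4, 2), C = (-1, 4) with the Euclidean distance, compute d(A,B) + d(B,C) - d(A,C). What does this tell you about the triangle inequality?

d(A,B) = √(0² + 3²) = √9 = 3, d(B,C) = √(3² + 2²) = √13 ≈ 3.6056, d(A,C) = √(3² + 1²) = √10 ≈ 3.1623.
d(A,B) + d(B,C) - d(A,C) = 3 + 3.6056 - 3.1623 = 6.6056 - 3.1623 = 3.4433 (to 4 decimal places). This is ≥ 0, so the triangle inequality holds for these points.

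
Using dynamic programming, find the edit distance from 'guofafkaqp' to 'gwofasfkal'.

Let D[i][j] be the edit distance between the first i characters of 'guofafkaqp' and the first j characters of 'gwofasfkal', with D[i][0] = i, D[0][j] = j, and D[i][j] = D[i-1][j-1] if the characters match, else 1 + min(D[i-1][j], D[i][j-1], D[i-1][j-1]). Filling the table (rows: prefixes of 'guofafkaqp', columns: prefixes of 'gwofasfkal'):
     ε  g  w  o  f  a  s  f  k  a  l
  ε  0  1  2  3  4  5  6  7  8  9 10
  g  1  0  1  2  3  4  5  6  7  8  9
  u  2  1  1  2  3  4  5  6  7  8  9
  o  3  2  2  1  2  3  4  5  6  7  8
  f  4  3  3  2  1  2  3  4  5  6  7
  a  5  4  4  3  2  1  2  3  4  5  6
  f  6  5  5  4  3  2  2  2  3  4  5
  k  7  6  6  5  4  3  3  3  2  3  4
  a  8  7  7  6  5  4  4  4  3  2  3
  q  9  8  8  7  6  5  5  5  4  3  3
  p 10  9  9  8  7  6  6  6  5  4  4
The bottom-right entry gives D[10][10] = 4, so no sequence of fewer than 4 edits works. Backtracking through the table gives one optimal edit sequence (4 edits):
  guofafkaqp → gwofafkaqp (sub u→w @2)
  gwofafkaqp → gwofasfkaqp (ins s @6)
  gwofasfkaqp → gwofasfkap (del q @10)
  gwofasfkap → gwofasfkal (sub p→l @10)
Edit distance = 4.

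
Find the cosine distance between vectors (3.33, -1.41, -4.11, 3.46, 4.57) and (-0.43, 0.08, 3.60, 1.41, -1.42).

With u = (3.33, -1.41, -4.11, 3.46, 4.57), v = (-0.43, 0.08, 3.60, 1.41, -1.42):
u·v = 3.33·(-0.43) + (-1.41)·0.08 + (-4.11)·3.6 + 3.46·1.41 + 4.57·(-1.42) = (-1.4319) + (-0.1128) + (-14.796) + 4.8786 + (-6.4894) = -17.9515.
|u| = √(3.33² + (-1.41)² + (-4.11)² + 3.46² + 4.57²) = √(11.0889 + 1.9881 + 16.8921 + 11.9716 + 20.8849) = √62.8256, |v| = √((-0.43)² + 0.08² + 3.6² + 1.41² + (-1.42)²) = √(0.1849 + 0.0064 + 12.96 + 1.9881 + 2.0164) = √17.1558.
cos θ = (u·v)/(|u||v|) = -17.9515/(√62.8256·√17.1558) ≈ -0.5468
Cosine distance = 1 - cos θ ≈ 1 - (-0.5468) = 1.5468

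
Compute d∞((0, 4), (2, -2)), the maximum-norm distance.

max(|x_i - y_i|) = max(|0 - 2|, |4 - (-2)|) = max(2, 6) = 6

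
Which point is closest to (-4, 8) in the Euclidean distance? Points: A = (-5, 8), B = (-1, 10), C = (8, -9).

Distances: d(A) = 1, d(B) ≈ 3.6056, d(C) ≈ 20.8087. Nearest: A = (-5, 8) with distance 1.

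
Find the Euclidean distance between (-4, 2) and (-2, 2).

√(Σ(x_i - y_i)²) = √((-4 - (-2))² + (2 - 2)²)
= √((-2)² + 0²) = √(4 + 0) = √4 = 2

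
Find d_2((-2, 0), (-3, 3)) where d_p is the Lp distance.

(Σ|x_i - y_i|^2)^(1/2) = (|-2 - (-3)|^2 + |0 - 3|^2)^(1/2)
= (1^2 + 3^2)^(1/2) = (1 + 9)^(1/2) = (10)^(1/2) ≈ 3.1623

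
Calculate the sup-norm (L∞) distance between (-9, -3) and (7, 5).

max(|x_i - y_i|) = max(|-9 - 7|, |-3 - 5|) = max(16, 8) = 16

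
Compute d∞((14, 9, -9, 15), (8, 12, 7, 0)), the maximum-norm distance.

max(|x_i - y_i|) = max(|14 - 8|, |9 - 12|, |-9 - 7|, |15 - 0|) = max(6, 3, 16, 15) = 16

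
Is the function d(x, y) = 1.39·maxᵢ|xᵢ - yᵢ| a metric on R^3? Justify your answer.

Yes. The L∞ (Chebyshev) norm induces a metric on R^3, and multiplying a metric by a positive constant 1.39 > 0 preserves all four axioms: non-negativity (1.39·||x-y|| ≥ 0), identity (1.39·||x-y|| = 0 ⟺ ||x-y|| = 0 ⟺ x = y), symmetry (||x-y|| = ||y-x||), and the triangle inequality (1.39·||x-z|| ≤ 1.39·||x-y|| + 1.39·||y-z||). So d is a metric.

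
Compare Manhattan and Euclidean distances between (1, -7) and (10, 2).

L1 = |1 - 10| + |-7 - 2| = 9 + 9 = 18
L2 = √(9² + 9²) = √162 ≈ 12.7279
L1 ≥ L2 always (equality iff movement is along one axis); L1 > L2 here.
Ratio L1/L2 = 18/√162 ≈ 1.4142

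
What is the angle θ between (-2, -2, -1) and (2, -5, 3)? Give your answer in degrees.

With u = (-2, -2, -1), v = (2, -5, 3):
u·v = (-2)·2 + (-2)·(-5) + (-1)·3 = (-4) + 10 + (-3) = 3.
|u| = √((-2)² + (-2)² + (-1)²) = √9, |v| = √(2² + (-5)² + 3²) = √38, so |u||v| = √(9·38) = √342.
cos θ = (u·v)/(|u||v|) = 3/√342 ≈ 0.162221
θ = arccos(0.162221) ≈ 80.66°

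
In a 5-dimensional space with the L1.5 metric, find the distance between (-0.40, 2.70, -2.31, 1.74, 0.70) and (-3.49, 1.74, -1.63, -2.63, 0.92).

(Σ|x_i - y_i|^1.5)^(1/1.5) = (|-0.4 - (-3.49)|^1.5 + |2.7 - 1.74|^1.5 + |-2.31 - (-1.63)|^1.5 + |1.74 - (-2.63)|^1.5 + |0.7 - 0.92|^1.5)^(1/1.5)
= (3.09^1.5 + 0.96^1.5 + 0.68^1.5 + 4.37^1.5 + 0.22^1.5)^(1/1.5) ≈ (5.4317 + 0.9406 + 0.5607 + 9.1353 + 0.1032)^(1/1.5) = (16.1715)^(1/1.5) ≈ 6.3949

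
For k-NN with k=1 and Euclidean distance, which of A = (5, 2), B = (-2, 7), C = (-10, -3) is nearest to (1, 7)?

Distances: d(A) ≈ 6.4031, d(B) = 3, d(C) ≈ 14.8661. Nearest: B = (-2, 7) with distance 3.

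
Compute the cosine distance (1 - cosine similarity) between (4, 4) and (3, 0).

With u = (4, 4), v = (3, 0):
u·v = 4·3 + 4·0 = 12 + 0 = 12.
|u| = √(4² + 4²) = √32, |v| = √(3² + 0²) = √9, so |u||v| = √(32·9) = √288.
cos θ = (u·v)/(|u||v|) = 12/√288 ≈ 0.7071
Cosine distance = 1 - cos θ ≈ 1 - 0.7071 = 0.2929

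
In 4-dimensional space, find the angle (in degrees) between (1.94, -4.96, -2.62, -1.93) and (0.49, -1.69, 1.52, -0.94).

With u = (1.94, -4.96, -2.62, -1.93), v = (0.49, -1.69, 1.52, -0.94):
u·v = 1.94·0.49 + (-4.96)·(-1.69) + (-2.62)·1.52 + (-1.93)·(-0.94) = 0.9506 + 8.3824 + (-3.9824) + 1.8142 = 7.1648.
|u| = √(1.94² + (-4.96)² + (-2.62)² + (-1.93)²) = √(3.7636 + 24.6016 + 6.8644 + 3.7249) = √38.9545, |v| = √(0.49² + (-1.69)² + 1.52² + (-0.94)²) = √(0.2401 + 2.8561 + 2.3104 + 0.8836) = √6.2902.
cos θ = (u·v)/(|u||v|) = 7.1648/(√38.9545·√6.2902) ≈ 0.457713
θ = arccos(0.457713) ≈ 62.76°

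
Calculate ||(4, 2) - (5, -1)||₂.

√(Σ(x_i - y_i)²) = √((4 - 5)² + (2 - (-1))²)
= √((-1)² + 3²) = √(1 + 9) = √10 ≈ 3.1623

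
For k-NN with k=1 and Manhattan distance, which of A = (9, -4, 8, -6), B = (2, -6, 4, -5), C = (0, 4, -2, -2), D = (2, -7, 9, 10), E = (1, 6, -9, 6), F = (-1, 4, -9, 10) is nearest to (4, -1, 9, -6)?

Distances: d(A) = 9, d(B) = 13, d(C) = 24, d(D) = 24, d(E) = 40, d(F) = 44. Nearest: A = (9, -4, 8, -6) with distance 9.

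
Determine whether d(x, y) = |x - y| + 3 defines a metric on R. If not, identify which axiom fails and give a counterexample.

No. d fails identity of indiscernibles (specifically d(x,x) = 0): d(-1, -1) = |-1 - (-1)| + 3 = 0 + 3 = 3 ≠ 0.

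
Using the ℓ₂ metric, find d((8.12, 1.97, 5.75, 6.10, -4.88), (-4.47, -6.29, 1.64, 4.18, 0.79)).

√(Σ(x_i - y_i)²) = √((8.12 - (-4.47))² + (1.97 - (-6.29))² + (5.75 - 1.64)² + (6.1 - 4.18)² + (-4.88 - 0.79)²)
= √(12.59² + 8.26² + 4.11² + 1.92² + (-5.67)²) = √(158.5081 + 68.2276 + 16.8921 + 3.6864 + 32.1489) = √279.4631 ≈ 16.7171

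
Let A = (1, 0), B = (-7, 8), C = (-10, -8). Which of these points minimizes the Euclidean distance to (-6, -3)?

Distances: d(A) ≈ 7.6158, d(B) ≈ 11.0454, d(C) ≈ 6.4031. Nearest: C = (-10, -8) with distance 6.4031.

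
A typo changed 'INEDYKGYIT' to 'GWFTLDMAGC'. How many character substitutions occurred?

Differing positions: 1, 2, 3, 4, 5, 6, 7, 8, 9, 10. Hamming distance = 10.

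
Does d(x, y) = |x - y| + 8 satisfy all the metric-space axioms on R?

No. d fails identity of indiscernibles (specifically d(x,x) = 0): d(-7, -7) = |-7 - (-7)| + 8 = 0 + 8 = 8 ≠ 0.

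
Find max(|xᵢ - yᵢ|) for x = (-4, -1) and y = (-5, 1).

max(|x_i - y_i|) = max(|-4 - (-5)|, |-1 - 1|) = max(1, 2) = 2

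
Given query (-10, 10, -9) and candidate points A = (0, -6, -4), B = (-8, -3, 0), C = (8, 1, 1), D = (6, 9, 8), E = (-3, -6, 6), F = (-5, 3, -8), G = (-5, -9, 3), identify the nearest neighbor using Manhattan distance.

Distances: d(A) = 31, d(B) = 24, d(C) = 37, d(D) = 34, d(E) = 38, d(F) = 13, d(G) = 36. Nearest: F = (-5, 3, -8) with distance 13.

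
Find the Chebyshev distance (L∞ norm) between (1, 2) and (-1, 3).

max(|x_i - y_i|) = max(|1 - (-1)|, |2 - 3|) = max(2, 1) = 2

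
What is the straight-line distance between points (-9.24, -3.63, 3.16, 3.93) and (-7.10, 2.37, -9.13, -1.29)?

√(Σ(x_i - y_i)²) = √((-9.24 - (-7.1))² + (-3.63 - 2.37)² + (3.16 - (-9.13))² + (3.93 - (-1.29))²)
= √((-2.14)² + (-6)² + 12.29² + 5.22²) = √(4.5796 + 36 + 151.0441 + 27.2484) = √218.8721 ≈ 14.7943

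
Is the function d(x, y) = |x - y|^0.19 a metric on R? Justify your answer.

Yes. With 0 < p = 0.19 ≤ 1, d(x,y) = |x-y|^0.19 is a metric on R. Non-negativity and symmetry are immediate; |x-y|^0.19 = 0 ⟺ |x-y| = 0 ⟺ x = y. For the triangle inequality, the function t ↦ t^0.19 is subadditive on [0,∞) when p ≤ 1, so |x-z|^0.19 ≤ (|x-y| + |y-z|)^0.19 ≤ |x-y|^0.19 + |y-z|^0.19.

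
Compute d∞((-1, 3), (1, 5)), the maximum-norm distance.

max(|x_i - y_i|) = max(|-1 - 1|, |3 - 5|) = max(2, 2) = 2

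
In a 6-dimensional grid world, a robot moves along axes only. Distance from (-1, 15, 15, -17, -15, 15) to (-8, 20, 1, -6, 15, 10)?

Σ|x_i - y_i| = |-1 - (-8)| + |15 - 20| + |15 - 1| + |-17 - (-6)| + |-15 - 15| + |15 - 10| = 7 + 5 + 14 + 11 + 30 + 5 = 72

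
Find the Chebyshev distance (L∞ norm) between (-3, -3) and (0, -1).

max(|x_i - y_i|) = max(|-3 - 0|, |-3 - (-1)|) = max(3, 2) = 3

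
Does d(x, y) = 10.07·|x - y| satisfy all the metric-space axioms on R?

Yes. Since |x - y| is a metric on R and 10.07 > 0, the positive scalar multiple 10.07·|x - y| is also a metric: scaling by a positive constant preserves non-negativity, identity (d=0 ⟺ |x-y|=0 ⟺ x=y), symmetry, and the triangle inequality.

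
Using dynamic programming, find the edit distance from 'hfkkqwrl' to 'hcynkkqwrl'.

Let D[i][j] be the edit distance between the first i characters of 'hfkkqwrl' and the first j characters of 'hcynkkqwrl', with D[i][0] = i, D[0][j] = j, and D[i][j] = D[i-1][j-1] if the characters match, else 1 + min(D[i-1][j], D[i][j-1], D[i-1][j-1]). Filling the table (rows: prefixes of 'hfkkqwrl', columns: prefixes of 'hcynkkqwrl'):
     ε  h  c  y  n  k  k  q  w  r  l
  ε  0  1  2  3  4  5  6  7  8  9 10
  h  1  0  1  2  3  4  5  6  7  8  9
  f  2  1  1  2  3  4  5  6  7  8  9
  k  3  2  2  2  3  3  4  5  6  7  8
  k  4  3  3  3  3  3  3  4  5  6  7
  q  5  4  4  4  4  4  4  3  4  5  6
  w  6  5  5  5  5  5  5  4  3  4  5
  r  7  6  6  6  6  6  6  5  4  3  4
  l  8  7  7  7  7  7  7  6  5  4  3
The bottom-right entry gives D[8][10] = 3, so no sequence of fewer than 3 edits works. Backtracking through the table gives one optimal edit sequence (3 edits):
  hfkkqwrl → hcfkkqwrl (ins c @2)
  hcfkkqwrl → hcyfkkqwrl (ins y @3)
  hcyfkkqwrl → hcynkkqwrl (sub f→n @4)
Edit distance = 3.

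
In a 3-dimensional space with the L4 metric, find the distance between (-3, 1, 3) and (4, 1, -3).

(Σ|x_i - y_i|^4)^(1/4) = (|-3 - 4|^4 + |1 - 1|^4 + |3 - (-3)|^4)^(1/4)
= (7^4 + 0^4 + 6^4)^(1/4) = (2401 + 0 + 1296)^(1/4) = (3697)^(1/4) ≈ 7.7976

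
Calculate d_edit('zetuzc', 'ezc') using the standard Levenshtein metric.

Let D[i][j] be the edit distance between the first i characters of 'zetuzc' and the first j characters of 'ezc', with D[i][0] = i, D[0][j] = j, and D[i][j] = D[i-1][j-1] if the characters match, else 1 + min(D[i-1][j], D[i][j-1], D[i-1][j-1]). Filling the table (rows: prefixes of 'zetuzc', columns: prefixes of 'ezc'):
     ε  e  z  c
  ε  0  1  2  3
  z  1  1  1  2
  e  2  1  2  2
  t  3  2  2  3
  u  4  3  3  3
  z  5  4  3  4
  c  6  5  4  3
The bottom-right entry gives D[6][3] = 3, so no sequence of fewer than 3 edits works. Backtracking through the table gives one optimal edit sequence (3 edits):
  zetuzc → etuzc (del z @1)
  etuzc → euzc (del t @2)
  euzc → ezc (del u @2)
Edit distance = 3.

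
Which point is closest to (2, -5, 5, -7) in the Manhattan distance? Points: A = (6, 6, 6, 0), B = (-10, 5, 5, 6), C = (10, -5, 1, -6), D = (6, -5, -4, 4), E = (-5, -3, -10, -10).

Distances: d(A) = 23, d(B) = 35, d(C) = 13, d(D) = 24, d(E) = 27. Nearest: C = (10, -5, 1, -6) with distance 13.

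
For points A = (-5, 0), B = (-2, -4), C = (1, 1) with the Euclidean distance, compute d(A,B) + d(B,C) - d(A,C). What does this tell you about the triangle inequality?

d(A,B) = √(3² + 4²) = √25 = 5, d(B,C) = √(3² + 5²) = √34 ≈ 5.831, d(A,C) = √(6² + 1²) = √37 ≈ 6.0828.
d(A,B) + d(B,C) - d(A,C) = 5 + 5.831 - 6.0828 = 10.831 - 6.0828 = 4.7482 (to 4 decimal places). This is ≥ 0, so the triangle inequality holds for these points.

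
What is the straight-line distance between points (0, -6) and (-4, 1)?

√(Σ(x_i - y_i)²) = √((0 - (-4))² + (-6 - 1)²)
= √(4² + (-7)²) = √(16 + 49) = √65 ≈ 8.0623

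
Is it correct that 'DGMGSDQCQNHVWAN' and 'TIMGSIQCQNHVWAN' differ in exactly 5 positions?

Differing positions: 1, 2, 6. Hamming distance = 3, so the claim that d_H = 5 is false.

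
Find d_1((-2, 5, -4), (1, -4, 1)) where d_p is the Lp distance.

Σ|x_i - y_i| = |-2 - 1| + |5 - (-4)| + |-4 - 1| = 3 + 9 + 5 = 17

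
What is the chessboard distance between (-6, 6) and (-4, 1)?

max(|x_i - y_i|) = max(|-6 - (-4)|, |6 - 1|) = max(2, 5) = 5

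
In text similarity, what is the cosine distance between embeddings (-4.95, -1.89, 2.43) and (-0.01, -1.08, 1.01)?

With u = (-4.95, -1.89, 2.43), v = (-0.01, -1.08, 1.01):
u·v = (-4.95)·(-0.01) + (-1.89)·(-1.08) + 2.43·1.01 = 0.0495 + 2.0412 + 2.4543 = 4.545.
|u| = √((-4.95)² + (-1.89)² + 2.43²) = √(24.5025 + 3.5721 + 5.9049) = √33.9795, |v| = √((-0.01)² + (-1.08)² + 1.01²) = √(0.0001 + 1.1664 + 1.0201) = √2.1866.
cos θ = (u·v)/(|u||v|) = 4.545/(√33.9795·√2.1866) ≈ 0.5273
Cosine distance = 1 - cos θ ≈ 1 - 0.5273 = 0.4727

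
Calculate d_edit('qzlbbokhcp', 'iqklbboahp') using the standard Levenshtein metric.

Let D[i][j] be the edit distance between the first i characters of 'qzlbbokhcp' and the first j characters of 'iqklbboahp', with D[i][0] = i, D[0][j] = j, and D[i][j] = D[i-1][j-1] if the characters match, else 1 + min(D[i-1][j], D[i][j-1], D[i-1][j-1]). Filling the table (rows: prefixes of 'qzlbbokhcp', columns: prefixes of 'iqklbboahp'):
     ε  i  q  k  l  b  b  o  a  h  p
  ε  0  1  2  3  4  5  6  7  8  9 10
  q  1  1  1  2  3  4  5  6  7  8  9
  z  2  2  2  2  3  4  5  6  7  8  9
  l  3  3  3  3  2  3  4  5  6  7  8
  b  4  4  4  4  3  2  3  4  5  6  7
  b  5  5  5  5  4  3  2  3  4  5  6
  o  6  6  6  6  5  4  3  2  3  4  5
  k  7  7  7  6  6  5  4  3  3  4  5
  h  8  8  8  7  7  6  5  4  4  3  4
  c  9  9  9  8  8  7  6  5  5  4  4
  p 10 10 10  9  9  8  7  6  6  5  4
The bottom-right entry gives D[10][10] = 4, so no sequence of fewer than 4 edits works. Backtracking through the table gives one optimal edit sequence (4 edits):
  qzlbbokhcp → iqzlbbokhcp (ins i @1)
  iqzlbbokhcp → iqklbbokhcp (sub z→k @3)
  iqklbbokhcp → iqklbboahcp (sub k→a @8)
  iqklbboahcp → iqklbboahp (del c @10)
Edit distance = 4.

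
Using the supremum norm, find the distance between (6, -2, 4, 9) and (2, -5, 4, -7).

max(|x_i - y_i|) = max(|6 - 2|, |-2 - (-5)|, |4 - 4|, |9 - (-7)|) = max(4, 3, 0, 16) = 16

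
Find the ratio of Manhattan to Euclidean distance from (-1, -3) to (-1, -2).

L1 = |-1 - (-1)| + |-3 - (-2)| = 0 + 1 = 1
L2 = √(0² + 1²) = √1 = 1
L1 ≥ L2 always (equality iff movement is along one axis); L1 = L2 here (movement is along a single axis).
Ratio L1/L2 = 1/1 = 1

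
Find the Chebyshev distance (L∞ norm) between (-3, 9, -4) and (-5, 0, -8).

max(|x_i - y_i|) = max(|-3 - (-5)|, |9 - 0|, |-4 - (-8)|) = max(2, 9, 4) = 9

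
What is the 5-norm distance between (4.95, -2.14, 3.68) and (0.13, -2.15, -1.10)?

(Σ|x_i - y_i|^5)^(1/5) = (|4.95 - 0.13|^5 + |-2.14 - (-2.15)|^5 + |3.68 - (-1.1)|^5)^(1/5)
= (4.82^5 + 0.01^5 + 4.78^5)^(1/5) ≈ (2601.5681 + 0 + 2495.396)^(1/5) = (5096.9641)^(1/5) ≈ 5.5139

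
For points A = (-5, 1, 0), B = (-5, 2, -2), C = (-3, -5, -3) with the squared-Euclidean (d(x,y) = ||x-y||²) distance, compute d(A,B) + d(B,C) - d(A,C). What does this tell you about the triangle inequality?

d(A,B) = 0² + 1² + 2² = 5, d(B,C) = 2² + 7² + 1² = 54, d(A,C) = 2² + 6² + 3² = 49.
d(A,B) + d(B,C) - d(A,C) = 5 + 54 - 49 = 59 - 49 = 10. This is ≥ 0, so the triangle inequality holds for these points.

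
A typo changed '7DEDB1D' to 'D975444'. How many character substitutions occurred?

Differing positions: 1, 2, 3, 4, 5, 6, 7. Hamming distance = 7.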